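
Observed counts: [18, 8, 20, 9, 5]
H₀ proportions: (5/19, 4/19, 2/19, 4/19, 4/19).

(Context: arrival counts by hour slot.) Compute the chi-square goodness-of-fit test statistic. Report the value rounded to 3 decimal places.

n = 60; E_i = n·p_i = [15.79, 12.63, 6.32, 12.63, 12.63]
χ² = (18−15.79)²/15.79 + (8−12.63)²/12.63 + (20−6.32)²/6.32 + (9−12.63)²/12.63 + (5−12.63)²/12.63 = 37.3117
df = 4

test statistic = 37.312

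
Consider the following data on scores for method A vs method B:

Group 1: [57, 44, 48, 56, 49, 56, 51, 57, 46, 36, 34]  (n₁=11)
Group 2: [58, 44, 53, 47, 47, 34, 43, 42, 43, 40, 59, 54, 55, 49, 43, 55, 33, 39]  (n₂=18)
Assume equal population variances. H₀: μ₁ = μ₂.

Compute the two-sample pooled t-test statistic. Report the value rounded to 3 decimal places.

test statistic = 0.656

x̄₁=48.545, s₁=8.104, n₁=11
x̄₂=46.556, s₂=7.816, n₂=18
s_p² = [10·8.104² + 17·7.816²]/27 = 62.7841
SE = √(s_p²·(1/11+1/18)) = 3.0324
t = (48.545−46.556)/3.0324 = 0.6562
df = 27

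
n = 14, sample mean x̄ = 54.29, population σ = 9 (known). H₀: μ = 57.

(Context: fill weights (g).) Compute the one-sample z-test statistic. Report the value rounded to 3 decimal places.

test statistic = -1.127

SE = σ/√n = 9/√14 = 2.4054
z = (x̄−μ₀)/SE = (54.29−57)/2.4054 = -1.1267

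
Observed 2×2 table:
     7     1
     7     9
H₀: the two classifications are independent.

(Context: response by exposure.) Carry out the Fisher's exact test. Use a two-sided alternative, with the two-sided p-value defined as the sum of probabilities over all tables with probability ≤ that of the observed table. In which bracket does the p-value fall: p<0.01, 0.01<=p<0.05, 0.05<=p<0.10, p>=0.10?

p-value bracket: 0.05<=p<0.10

Margins: r₁=8, r₂=16, c₁=14, c₂=10, n=24
p_obs = C(8,7)·C(16,7)/C(24,14); sum pmf over tables with pmf ≤ p_obs
p-value (two-sided) = 0.07908
→ bracket: 0.05<=p<0.10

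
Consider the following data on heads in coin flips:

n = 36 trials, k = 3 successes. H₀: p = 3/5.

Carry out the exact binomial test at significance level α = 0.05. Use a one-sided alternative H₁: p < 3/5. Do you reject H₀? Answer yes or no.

Exact binomial: n=36, k=3, p₀=3/5=0.6000
P(X≤3) from Σ C(n,i)·p₀^i·(1−p₀)^(n−i)
p-value (one-sided, H₁ less) = 0.00000
At α=0.05: p < α → reject H₀

reject H₀: yes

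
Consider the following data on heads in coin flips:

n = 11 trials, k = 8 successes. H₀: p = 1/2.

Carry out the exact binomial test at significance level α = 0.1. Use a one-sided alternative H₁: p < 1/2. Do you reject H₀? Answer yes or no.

Exact binomial: n=11, k=8, p₀=1/2=0.5000
P(X≤8) from Σ C(n,i)·p₀^i·(1−p₀)^(n−i)
p-value (one-sided, H₁ less) = 0.96729
At α=0.1: p ≥ α → fail to reject H₀

reject H₀: no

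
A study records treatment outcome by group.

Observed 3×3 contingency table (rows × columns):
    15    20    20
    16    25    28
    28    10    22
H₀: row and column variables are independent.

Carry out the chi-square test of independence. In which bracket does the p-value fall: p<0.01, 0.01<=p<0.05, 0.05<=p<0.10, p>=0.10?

Row totals [55, 69, 60], col totals [59, 55, 70], n=184
χ² = (15−17.64)²/17.64 + (20−16.44)²/16.44 + (20−20.92)²/20.92 + (16−22.12)²/22.12 + (25−20.62)²/20.62 + (28−26.25)²/26.25 + (28−19.24)²/19.24 + (10−17.93)²/17.93 + (22−22.83)²/22.83 = 11.4757
df = 4
p-value (upper-tail) = 0.02171
→ bracket: 0.01<=p<0.05

p-value bracket: 0.01<=p<0.05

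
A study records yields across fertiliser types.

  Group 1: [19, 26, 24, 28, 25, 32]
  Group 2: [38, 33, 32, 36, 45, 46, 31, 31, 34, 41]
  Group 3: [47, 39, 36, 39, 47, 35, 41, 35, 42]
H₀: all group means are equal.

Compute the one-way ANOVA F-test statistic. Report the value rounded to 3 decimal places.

test statistic = 15.742

Group means [25.67, 36.70, 40.11], grand mean 35.280
SSB = Σnᵢ(x̄ᵢ−x̄)² = 784.718; SSW = ΣΣ(x−x̄ᵢ)² = 548.322
MSB = 784.718/2 = 392.3589; MSW = 548.322/22 = 24.9237
F = MSB/MSW = 15.7424
df = (2, 22)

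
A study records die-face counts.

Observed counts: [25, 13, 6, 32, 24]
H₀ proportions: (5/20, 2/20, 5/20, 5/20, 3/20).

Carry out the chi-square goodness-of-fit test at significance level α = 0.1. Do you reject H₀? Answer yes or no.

n = 100; E_i = n·p_i = [25.00, 10.00, 25.00, 25.00, 15.00]
χ² = (25−25.00)²/25.00 + (13−10.00)²/10.00 + (6−25.00)²/25.00 + (32−25.00)²/25.00 + (24−15.00)²/15.00 = 22.7000
df = 4
p-value (upper-tail) = 0.00015
At α=0.1: p < α → reject H₀

reject H₀: yes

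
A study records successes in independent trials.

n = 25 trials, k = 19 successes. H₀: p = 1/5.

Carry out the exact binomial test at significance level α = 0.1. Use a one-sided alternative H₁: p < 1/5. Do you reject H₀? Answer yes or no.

reject H₀: no

Exact binomial: n=25, k=19, p₀=1/5=0.2000
P(X≤19) from Σ C(n,i)·p₀^i·(1−p₀)^(n−i)
p-value (one-sided, H₁ less) = 1.00000
At α=0.1: p ≥ α → fail to reject H₀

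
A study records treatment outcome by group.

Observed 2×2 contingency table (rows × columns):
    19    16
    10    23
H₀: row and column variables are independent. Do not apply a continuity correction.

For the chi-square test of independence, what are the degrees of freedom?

df = (r−1)(c−1) = (2−1)·(2−1) = 1

degrees of freedom = 1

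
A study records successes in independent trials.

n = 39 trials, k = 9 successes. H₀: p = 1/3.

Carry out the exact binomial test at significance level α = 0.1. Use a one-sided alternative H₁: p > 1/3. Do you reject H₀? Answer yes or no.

reject H₀: no

Exact binomial: n=39, k=9, p₀=1/3=0.3333
P(X≥9) from Σ C(n,i)·p₀^i·(1−p₀)^(n−i)
p-value (one-sided, H₁ greater) = 0.94086
At α=0.1: p ≥ α → fail to reject H₀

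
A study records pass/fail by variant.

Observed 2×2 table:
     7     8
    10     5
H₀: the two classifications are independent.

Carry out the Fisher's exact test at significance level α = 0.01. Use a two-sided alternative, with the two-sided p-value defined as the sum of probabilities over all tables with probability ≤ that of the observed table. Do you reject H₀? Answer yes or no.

reject H₀: no

Margins: r₁=15, r₂=15, c₁=17, c₂=13, n=30
p_obs = C(15,7)·C(15,10)/C(30,17); sum pmf over tables with pmf ≤ p_obs
p-value (two-sided) = 0.46214
At α=0.01: p ≥ α → fail to reject H₀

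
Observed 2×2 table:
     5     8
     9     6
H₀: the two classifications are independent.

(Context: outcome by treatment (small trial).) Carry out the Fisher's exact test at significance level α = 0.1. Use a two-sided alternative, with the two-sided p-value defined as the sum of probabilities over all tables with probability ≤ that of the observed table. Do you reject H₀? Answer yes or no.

reject H₀: no

Margins: r₁=13, r₂=15, c₁=14, c₂=14, n=28
p_obs = C(13,5)·C(15,9)/C(28,14); sum pmf over tables with pmf ≤ p_obs
p-value (two-sided) = 0.44948
At α=0.1: p ≥ α → fail to reject H₀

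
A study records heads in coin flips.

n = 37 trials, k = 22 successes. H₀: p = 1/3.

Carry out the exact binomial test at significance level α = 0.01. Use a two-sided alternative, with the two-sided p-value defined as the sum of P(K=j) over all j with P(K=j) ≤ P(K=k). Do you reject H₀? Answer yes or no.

reject H₀: yes

Exact binomial: n=37, k=22, p₀=1/3=0.3333
P(X=j) = C(n,j)·p₀^j·(1−p₀)^(n−j); p = Σ P(X=j) over j with P(X=j) ≤ P(X=22)
p-value (two-sided) = 0.00134
At α=0.01: p < α → reject H₀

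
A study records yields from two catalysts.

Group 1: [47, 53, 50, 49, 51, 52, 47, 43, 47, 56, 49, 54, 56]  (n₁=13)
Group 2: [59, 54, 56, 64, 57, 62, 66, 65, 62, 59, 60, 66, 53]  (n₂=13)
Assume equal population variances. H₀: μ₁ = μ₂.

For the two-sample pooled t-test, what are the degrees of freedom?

df = n₁ + n₂ − 2 = 13 + 13 − 2 = 24

degrees of freedom = 24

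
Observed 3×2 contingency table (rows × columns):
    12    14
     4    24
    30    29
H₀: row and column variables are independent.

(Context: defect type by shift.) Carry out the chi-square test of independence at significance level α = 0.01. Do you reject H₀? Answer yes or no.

reject H₀: yes

Row totals [26, 28, 59], col totals [46, 67], n=113
χ² = (12−10.58)²/10.58 + (14−15.42)²/15.42 + (4−11.40)²/11.40 + (24−16.60)²/16.60 + (30−24.02)²/24.02 + (29−34.98)²/34.98 = 10.9314
df = 2
p-value (upper-tail) = 0.00423
At α=0.01: p < α → reject H₀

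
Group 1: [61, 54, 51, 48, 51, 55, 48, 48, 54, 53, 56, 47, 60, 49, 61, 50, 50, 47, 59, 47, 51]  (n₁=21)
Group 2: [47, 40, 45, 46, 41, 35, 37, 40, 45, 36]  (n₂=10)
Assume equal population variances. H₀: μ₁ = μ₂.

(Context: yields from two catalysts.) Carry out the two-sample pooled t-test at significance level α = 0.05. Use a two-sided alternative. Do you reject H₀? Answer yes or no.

reject H₀: yes

x̄₁=52.381, s₁=4.738, n₁=21
x̄₂=41.200, s₂=4.367, n₂=10
s_p² = [20·4.738² + 9·4.367²]/29 = 21.3984
SE = √(s_p²·(1/21+1/10)) = 1.7773
t = (52.381−41.200)/1.7773 = 6.2910
df = 29
p-value (two-sided) = 0.00000
At α=0.05: p < α → reject H₀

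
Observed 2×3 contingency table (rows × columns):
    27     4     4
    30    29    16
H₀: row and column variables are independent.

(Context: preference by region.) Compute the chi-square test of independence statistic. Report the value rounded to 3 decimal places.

Row totals [35, 75], col totals [57, 33, 20], n=110
χ² = (27−18.14)²/18.14 + (4−10.50)²/10.50 + (4−6.36)²/6.36 + (30−38.86)²/38.86 + (29−22.50)²/22.50 + (16−13.64)²/13.64 = 13.5426
df = 2

test statistic = 13.543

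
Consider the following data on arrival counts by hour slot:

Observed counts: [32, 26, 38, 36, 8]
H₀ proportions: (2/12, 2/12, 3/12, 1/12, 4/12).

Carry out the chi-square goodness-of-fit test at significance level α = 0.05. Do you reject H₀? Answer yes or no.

reject H₀: yes

n = 140; E_i = n·p_i = [23.33, 23.33, 35.00, 11.67, 46.67]
χ² = (32−23.33)²/23.33 + (26−23.33)²/23.33 + (38−35.00)²/35.00 + (36−11.67)²/11.67 + (8−46.67)²/46.67 = 86.5714
df = 4
p-value (upper-tail) = 0.00000
At α=0.05: p < α → reject H₀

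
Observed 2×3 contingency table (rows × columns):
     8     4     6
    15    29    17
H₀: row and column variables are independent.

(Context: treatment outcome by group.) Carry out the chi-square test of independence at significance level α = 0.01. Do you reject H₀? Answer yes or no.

reject H₀: no

Row totals [18, 61], col totals [23, 33, 23], n=79
χ² = (8−5.24)²/5.24 + (4−7.52)²/7.52 + (6−5.24)²/5.24 + (15−17.76)²/17.76 + (29−25.48)²/25.48 + (17−17.76)²/17.76 = 4.1573
df = 2
p-value (upper-tail) = 0.12510
At α=0.01: p ≥ α → fail to reject H₀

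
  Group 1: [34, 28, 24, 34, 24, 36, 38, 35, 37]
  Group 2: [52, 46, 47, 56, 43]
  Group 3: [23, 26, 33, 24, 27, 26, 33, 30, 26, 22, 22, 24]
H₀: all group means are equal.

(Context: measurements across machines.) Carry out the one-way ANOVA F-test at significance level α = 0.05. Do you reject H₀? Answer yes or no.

Group means [32.22, 48.80, 26.33], grand mean 32.692
SSB = Σnᵢ(x̄ᵢ−x̄)² = 1784.516; SSW = ΣΣ(x−x̄ᵢ)² = 507.022
MSB = 1784.516/2 = 892.2581; MSW = 507.022/23 = 22.0444
F = MSB/MSW = 40.4754
df = (2, 23)
p-value (upper-tail) = 0.00000
At α=0.05: p < α → reject H₀

reject H₀: yes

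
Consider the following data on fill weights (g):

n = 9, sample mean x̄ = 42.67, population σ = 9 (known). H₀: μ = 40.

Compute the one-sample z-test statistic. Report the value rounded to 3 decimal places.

SE = σ/√n = 9/√9 = 3.0000
z = (x̄−μ₀)/SE = (42.67−40)/3.0000 = 0.8900

test statistic = 0.890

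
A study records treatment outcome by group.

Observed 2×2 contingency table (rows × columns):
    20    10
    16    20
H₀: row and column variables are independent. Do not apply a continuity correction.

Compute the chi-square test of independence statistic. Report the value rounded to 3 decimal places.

test statistic = 3.259

Row totals [30, 36], col totals [36, 30], n=66
χ² = (20−16.36)²/16.36 + (10−13.64)²/13.64 + (16−19.64)²/19.64 + (20−16.36)²/16.36 = 3.2593
df = 1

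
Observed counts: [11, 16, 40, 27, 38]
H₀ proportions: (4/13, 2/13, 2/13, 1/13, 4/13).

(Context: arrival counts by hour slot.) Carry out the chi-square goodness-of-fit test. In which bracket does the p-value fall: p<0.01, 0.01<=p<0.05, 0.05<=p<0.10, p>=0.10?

p-value bracket: p<0.01

n = 132; E_i = n·p_i = [40.62, 20.31, 20.31, 10.15, 40.62]
χ² = (11−40.62)²/40.62 + (16−20.31)²/20.31 + (40−20.31)²/20.31 + (27−10.15)²/10.15 + (38−40.62)²/40.62 = 69.7216
df = 4
p-value (upper-tail) = 0.00000
→ bracket: p<0.01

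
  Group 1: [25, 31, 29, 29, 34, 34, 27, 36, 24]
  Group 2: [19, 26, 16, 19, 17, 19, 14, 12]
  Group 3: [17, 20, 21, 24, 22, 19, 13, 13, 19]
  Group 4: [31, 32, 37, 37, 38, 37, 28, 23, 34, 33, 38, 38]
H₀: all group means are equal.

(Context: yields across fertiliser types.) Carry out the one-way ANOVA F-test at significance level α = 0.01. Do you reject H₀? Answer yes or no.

Group means [29.89, 17.75, 18.67, 33.83], grand mean 25.921
SSB = Σnᵢ(x̄ᵢ−x̄)² = 1900.708; SSW = ΣΣ(x−x̄ᵢ)² = 624.056
MSB = 1900.708/3 = 633.5692; MSW = 624.056/34 = 18.3546
F = MSB/MSW = 34.5183
df = (3, 34)
p-value (upper-tail) = 0.00000
At α=0.01: p < α → reject H₀

reject H₀: yes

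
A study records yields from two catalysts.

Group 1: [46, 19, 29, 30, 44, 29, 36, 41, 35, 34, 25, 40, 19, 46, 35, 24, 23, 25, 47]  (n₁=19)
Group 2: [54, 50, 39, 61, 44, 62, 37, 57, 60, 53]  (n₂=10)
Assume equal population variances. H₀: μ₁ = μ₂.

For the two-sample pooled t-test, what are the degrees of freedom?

degrees of freedom = 27

df = n₁ + n₂ − 2 = 19 + 10 − 2 = 27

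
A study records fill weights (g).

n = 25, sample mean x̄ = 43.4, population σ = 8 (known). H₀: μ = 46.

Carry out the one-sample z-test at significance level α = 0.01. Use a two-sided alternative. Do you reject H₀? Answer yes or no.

reject H₀: no

SE = σ/√n = 8/√25 = 1.6000
z = (x̄−μ₀)/SE = (43.4−46)/1.6000 = -1.6250
p-value (two-sided) = 0.10416
At α=0.01: p ≥ α → fail to reject H₀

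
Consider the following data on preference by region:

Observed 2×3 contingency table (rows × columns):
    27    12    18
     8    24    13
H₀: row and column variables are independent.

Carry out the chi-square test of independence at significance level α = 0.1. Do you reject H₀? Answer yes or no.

Row totals [57, 45], col totals [35, 36, 31], n=102
χ² = (27−19.56)²/19.56 + (12−20.12)²/20.12 + (18−17.32)²/17.32 + (8−15.44)²/15.44 + (24−15.88)²/15.88 + (13−13.68)²/13.68 = 13.9014
df = 2
p-value (upper-tail) = 0.00096
At α=0.1: p < α → reject H₀

reject H₀: yes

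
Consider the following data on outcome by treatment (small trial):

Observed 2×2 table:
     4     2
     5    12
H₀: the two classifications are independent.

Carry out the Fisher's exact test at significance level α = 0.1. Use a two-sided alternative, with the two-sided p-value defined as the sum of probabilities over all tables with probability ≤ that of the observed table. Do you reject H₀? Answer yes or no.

reject H₀: no

Margins: r₁=6, r₂=17, c₁=9, c₂=14, n=23
p_obs = C(6,4)·C(17,5)/C(23,9); sum pmf over tables with pmf ≤ p_obs
p-value (two-sided) = 0.16164
At α=0.1: p ≥ α → fail to reject H₀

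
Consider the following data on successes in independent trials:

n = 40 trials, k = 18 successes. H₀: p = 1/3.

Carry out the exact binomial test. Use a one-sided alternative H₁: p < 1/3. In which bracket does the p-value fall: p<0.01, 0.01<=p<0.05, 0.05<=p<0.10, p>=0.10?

p-value bracket: p>=0.10

Exact binomial: n=40, k=18, p₀=1/3=0.3333
P(X≤18) from Σ C(n,i)·p₀^i·(1−p₀)^(n−i)
p-value (one-sided, H₁ less) = 0.95591
→ bracket: p>=0.10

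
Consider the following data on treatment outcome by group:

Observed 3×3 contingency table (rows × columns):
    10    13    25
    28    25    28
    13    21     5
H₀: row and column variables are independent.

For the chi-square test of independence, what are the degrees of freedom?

df = (r−1)(c−1) = (3−1)·(3−1) = 4

degrees of freedom = 4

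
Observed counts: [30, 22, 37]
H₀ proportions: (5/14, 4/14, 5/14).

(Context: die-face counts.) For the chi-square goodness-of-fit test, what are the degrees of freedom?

degrees of freedom = 2

df = k − 1 = 3 − 1 = 2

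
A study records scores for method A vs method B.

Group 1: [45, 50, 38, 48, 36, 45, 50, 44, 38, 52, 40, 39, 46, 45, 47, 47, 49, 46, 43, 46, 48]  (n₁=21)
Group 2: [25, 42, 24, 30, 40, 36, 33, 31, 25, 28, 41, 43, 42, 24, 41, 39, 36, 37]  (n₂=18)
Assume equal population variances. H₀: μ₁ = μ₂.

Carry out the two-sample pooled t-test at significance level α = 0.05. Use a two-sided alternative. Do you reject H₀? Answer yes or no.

x̄₁=44.857, s₁=4.408, n₁=21
x̄₂=34.278, s₂=6.892, n₂=18
s_p² = [20·4.408² + 17·6.892²]/37 = 32.3293
SE = √(s_p²·(1/21+1/18)) = 1.8264
t = (44.857−34.278)/1.8264 = 5.7926
df = 37
p-value (two-sided) = 0.00000
At α=0.05: p < α → reject H₀

reject H₀: yes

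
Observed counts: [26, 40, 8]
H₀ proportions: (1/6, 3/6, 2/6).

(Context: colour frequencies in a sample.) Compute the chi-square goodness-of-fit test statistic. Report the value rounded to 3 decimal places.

n = 74; E_i = n·p_i = [12.33, 37.00, 24.67]
χ² = (26−12.33)²/12.33 + (40−37.00)²/37.00 + (8−24.67)²/24.67 = 26.6486
df = 2

test statistic = 26.649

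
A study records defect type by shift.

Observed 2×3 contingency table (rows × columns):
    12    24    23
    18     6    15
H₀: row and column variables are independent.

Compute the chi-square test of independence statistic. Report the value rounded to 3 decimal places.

test statistic = 10.020

Row totals [59, 39], col totals [30, 30, 38], n=98
χ² = (12−18.06)²/18.06 + (24−18.06)²/18.06 + (23−22.88)²/22.88 + (18−11.94)²/11.94 + (6−11.94)²/11.94 + (15−15.12)²/15.12 = 10.0199
df = 2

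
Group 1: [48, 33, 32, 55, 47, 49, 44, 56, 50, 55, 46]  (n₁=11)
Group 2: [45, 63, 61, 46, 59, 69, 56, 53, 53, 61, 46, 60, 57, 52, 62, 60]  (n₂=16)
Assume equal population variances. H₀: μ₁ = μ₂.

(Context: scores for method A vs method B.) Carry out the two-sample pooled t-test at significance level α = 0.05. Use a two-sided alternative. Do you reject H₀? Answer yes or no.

x̄₁=46.818, s₁=8.085, n₁=11
x̄₂=56.438, s₂=6.821, n₂=16
s_p² = [10·8.085² + 15·6.821²]/25 = 54.0630
SE = √(s_p²·(1/11+1/16)) = 2.8799
t = (46.818−56.438)/2.8799 = -3.3402
df = 25
p-value (two-sided) = 0.00263
At α=0.05: p < α → reject H₀

reject H₀: yes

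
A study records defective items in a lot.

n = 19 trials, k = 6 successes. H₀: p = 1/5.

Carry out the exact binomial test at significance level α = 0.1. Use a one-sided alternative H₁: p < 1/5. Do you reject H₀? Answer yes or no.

Exact binomial: n=19, k=6, p₀=1/5=0.2000
P(X≤6) from Σ C(n,i)·p₀^i·(1−p₀)^(n−i)
p-value (one-sided, H₁ less) = 0.93240
At α=0.1: p ≥ α → fail to reject H₀

reject H₀: no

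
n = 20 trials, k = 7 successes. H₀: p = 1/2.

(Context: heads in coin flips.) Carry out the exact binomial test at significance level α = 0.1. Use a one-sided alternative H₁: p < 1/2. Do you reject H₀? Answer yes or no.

reject H₀: no

Exact binomial: n=20, k=7, p₀=1/2=0.5000
P(X≤7) from Σ C(n,i)·p₀^i·(1−p₀)^(n−i)
p-value (one-sided, H₁ less) = 0.13159
At α=0.1: p ≥ α → fail to reject H₀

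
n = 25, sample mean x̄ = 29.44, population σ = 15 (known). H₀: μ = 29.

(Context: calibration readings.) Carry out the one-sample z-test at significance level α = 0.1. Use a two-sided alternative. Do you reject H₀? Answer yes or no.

reject H₀: no

SE = σ/√n = 15/√25 = 3.0000
z = (x̄−μ₀)/SE = (29.44−29)/3.0000 = 0.1467
p-value (two-sided) = 0.88340
At α=0.1: p ≥ α → fail to reject H₀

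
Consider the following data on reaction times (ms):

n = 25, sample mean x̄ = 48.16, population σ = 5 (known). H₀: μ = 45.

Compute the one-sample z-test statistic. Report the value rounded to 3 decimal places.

test statistic = 3.160

SE = σ/√n = 5/√25 = 1.0000
z = (x̄−μ₀)/SE = (48.16−45)/1.0000 = 3.1600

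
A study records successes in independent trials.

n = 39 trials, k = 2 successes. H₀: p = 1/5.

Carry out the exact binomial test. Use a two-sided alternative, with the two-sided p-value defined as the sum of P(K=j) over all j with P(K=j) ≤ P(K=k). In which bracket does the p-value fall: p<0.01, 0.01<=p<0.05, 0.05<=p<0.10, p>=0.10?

p-value bracket: 0.01<=p<0.05

Exact binomial: n=39, k=2, p₀=1/5=0.2000
P(X=j) = C(n,j)·p₀^j·(1−p₀)^(n−j); p = Σ P(X=j) over j with P(X=j) ≤ P(X=2)
p-value (two-sided) = 0.01553
→ bracket: 0.01<=p<0.05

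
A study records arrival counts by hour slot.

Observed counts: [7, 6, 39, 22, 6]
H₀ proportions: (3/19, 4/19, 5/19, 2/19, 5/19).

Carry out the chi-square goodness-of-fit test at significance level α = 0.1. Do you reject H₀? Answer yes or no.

reject H₀: yes

n = 80; E_i = n·p_i = [12.63, 16.84, 21.05, 8.42, 21.05]
χ² = (7−12.63)²/12.63 + (6−16.84)²/16.84 + (39−21.05)²/21.05 + (22−8.42)²/8.42 + (6−21.05)²/21.05 = 57.4492
df = 4
p-value (upper-tail) = 0.00000
At α=0.1: p < α → reject H₀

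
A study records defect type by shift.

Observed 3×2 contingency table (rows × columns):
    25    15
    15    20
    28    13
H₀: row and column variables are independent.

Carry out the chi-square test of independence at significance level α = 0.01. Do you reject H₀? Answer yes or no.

Row totals [40, 35, 41], col totals [68, 48], n=116
χ² = (25−23.45)²/23.45 + (15−16.55)²/16.55 + (15−20.52)²/20.52 + (20−14.48)²/14.48 + (28−24.03)²/24.03 + (13−16.97)²/16.97 = 5.4148
df = 2
p-value (upper-tail) = 0.06671
At α=0.01: p ≥ α → fail to reject H₀

reject H₀: no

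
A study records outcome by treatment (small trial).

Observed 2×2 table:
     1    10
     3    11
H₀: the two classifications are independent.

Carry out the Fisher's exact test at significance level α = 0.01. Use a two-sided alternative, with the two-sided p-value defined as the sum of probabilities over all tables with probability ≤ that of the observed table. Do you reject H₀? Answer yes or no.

Margins: r₁=11, r₂=14, c₁=4, c₂=21, n=25
p_obs = C(11,1)·C(14,3)/C(25,4); sum pmf over tables with pmf ≤ p_obs
p-value (two-sided) = 0.60435
At α=0.01: p ≥ α → fail to reject H₀

reject H₀: no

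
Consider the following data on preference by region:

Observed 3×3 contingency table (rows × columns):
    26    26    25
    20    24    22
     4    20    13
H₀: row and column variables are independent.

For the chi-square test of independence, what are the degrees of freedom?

df = (r−1)(c−1) = (3−1)·(3−1) = 4

degrees of freedom = 4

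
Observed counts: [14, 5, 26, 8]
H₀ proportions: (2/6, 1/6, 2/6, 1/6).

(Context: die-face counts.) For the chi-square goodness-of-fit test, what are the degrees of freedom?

df = k − 1 = 4 − 1 = 3

degrees of freedom = 3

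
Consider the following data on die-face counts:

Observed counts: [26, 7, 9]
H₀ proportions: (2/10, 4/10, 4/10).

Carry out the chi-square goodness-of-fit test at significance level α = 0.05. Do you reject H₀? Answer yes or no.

n = 42; E_i = n·p_i = [8.40, 16.80, 16.80]
χ² = (26−8.40)²/8.40 + (7−16.80)²/16.80 + (9−16.80)²/16.80 = 46.2143
df = 2
p-value (upper-tail) = 0.00000
At α=0.05: p < α → reject H₀

reject H₀: yes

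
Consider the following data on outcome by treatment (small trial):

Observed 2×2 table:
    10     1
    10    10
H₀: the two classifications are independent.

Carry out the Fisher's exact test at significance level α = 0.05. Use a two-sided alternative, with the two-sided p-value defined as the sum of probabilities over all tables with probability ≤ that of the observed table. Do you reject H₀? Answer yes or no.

Margins: r₁=11, r₂=20, c₁=20, c₂=11, n=31
p_obs = C(11,10)·C(20,10)/C(31,20); sum pmf over tables with pmf ≤ p_obs
p-value (two-sided) = 0.04722
At α=0.05: p < α → reject H₀

reject H₀: yes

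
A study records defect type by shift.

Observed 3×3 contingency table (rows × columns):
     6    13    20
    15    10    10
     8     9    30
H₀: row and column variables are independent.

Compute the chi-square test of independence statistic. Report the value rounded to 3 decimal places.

Row totals [39, 35, 47], col totals [29, 32, 60], n=121
χ² = (6−9.35)²/9.35 + (13−10.31)²/10.31 + (20−19.34)²/19.34 + (15−8.39)²/8.39 + (10−9.26)²/9.26 + (10−17.36)²/17.36 + (8−11.26)²/11.26 + (9−12.43)²/12.43 + (30−23.31)²/23.31 = 14.1240
df = 4

test statistic = 14.124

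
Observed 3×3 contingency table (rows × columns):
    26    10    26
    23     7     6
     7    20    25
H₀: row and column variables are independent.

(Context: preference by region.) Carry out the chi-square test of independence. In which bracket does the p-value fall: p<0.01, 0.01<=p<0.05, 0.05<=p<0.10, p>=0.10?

p-value bracket: p<0.01

Row totals [62, 36, 52], col totals [56, 37, 57], n=150
χ² = (26−23.15)²/23.15 + (10−15.29)²/15.29 + (26−23.56)²/23.56 + (23−13.44)²/13.44 + (7−8.88)²/8.88 + (6−13.68)²/13.68 + (7−19.41)²/19.41 + (20−12.83)²/12.83 + (25−19.76)²/19.76 = 27.2849
df = 4
p-value (upper-tail) = 0.00002
→ bracket: p<0.01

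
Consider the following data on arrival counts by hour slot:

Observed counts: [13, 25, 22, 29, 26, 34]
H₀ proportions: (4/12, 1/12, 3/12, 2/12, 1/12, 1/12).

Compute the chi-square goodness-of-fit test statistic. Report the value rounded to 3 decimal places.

test statistic = 99.141

n = 149; E_i = n·p_i = [49.67, 12.42, 37.25, 24.83, 12.42, 12.42]
χ² = (13−49.67)²/49.67 + (25−12.42)²/12.42 + (22−37.25)²/37.25 + (29−24.83)²/24.83 + (26−12.42)²/12.42 + (34−12.42)²/12.42 = 99.1409
df = 5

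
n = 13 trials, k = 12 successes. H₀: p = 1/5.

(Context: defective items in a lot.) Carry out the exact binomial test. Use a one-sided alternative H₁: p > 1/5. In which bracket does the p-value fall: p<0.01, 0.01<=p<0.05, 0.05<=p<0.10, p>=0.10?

Exact binomial: n=13, k=12, p₀=1/5=0.2000
P(X≥12) from Σ C(n,i)·p₀^i·(1−p₀)^(n−i)
p-value (one-sided, H₁ greater) = 0.00000
→ bracket: p<0.01

p-value bracket: p<0.01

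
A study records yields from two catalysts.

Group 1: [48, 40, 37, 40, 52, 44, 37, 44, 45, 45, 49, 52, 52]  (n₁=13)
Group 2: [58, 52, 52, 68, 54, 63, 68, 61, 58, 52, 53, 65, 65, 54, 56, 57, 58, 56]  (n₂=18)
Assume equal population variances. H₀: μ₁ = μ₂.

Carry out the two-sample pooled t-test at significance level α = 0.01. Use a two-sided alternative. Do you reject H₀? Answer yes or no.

x̄₁=45.000, s₁=5.416, n₁=13
x̄₂=58.333, s₂=5.445, n₂=18
s_p² = [12·5.416² + 17·5.445²]/29 = 29.5172
SE = √(s_p²·(1/13+1/18)) = 1.9775
t = (45.000−58.333)/1.9775 = -6.7426
df = 29
p-value (two-sided) = 0.00000
At α=0.01: p < α → reject H₀

reject H₀: yes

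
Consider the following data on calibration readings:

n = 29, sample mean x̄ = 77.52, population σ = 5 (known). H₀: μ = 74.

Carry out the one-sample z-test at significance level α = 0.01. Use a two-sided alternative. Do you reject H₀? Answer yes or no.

SE = σ/√n = 5/√29 = 0.9285
z = (x̄−μ₀)/SE = (77.52−74)/0.9285 = 3.7912
p-value (two-sided) = 0.00015
At α=0.01: p < α → reject H₀

reject H₀: yes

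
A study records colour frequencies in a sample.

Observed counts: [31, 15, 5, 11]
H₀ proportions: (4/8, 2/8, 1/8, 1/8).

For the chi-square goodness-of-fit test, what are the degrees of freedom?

degrees of freedom = 3

df = k − 1 = 4 − 1 = 3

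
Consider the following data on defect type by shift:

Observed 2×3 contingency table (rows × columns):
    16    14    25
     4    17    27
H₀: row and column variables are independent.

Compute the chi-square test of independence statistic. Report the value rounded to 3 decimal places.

test statistic = 7.124

Row totals [55, 48], col totals [20, 31, 52], n=103
χ² = (16−10.68)²/10.68 + (14−16.55)²/16.55 + (25−27.77)²/27.77 + (4−9.32)²/9.32 + (17−14.45)²/14.45 + (27−24.23)²/24.23 = 7.1244
df = 2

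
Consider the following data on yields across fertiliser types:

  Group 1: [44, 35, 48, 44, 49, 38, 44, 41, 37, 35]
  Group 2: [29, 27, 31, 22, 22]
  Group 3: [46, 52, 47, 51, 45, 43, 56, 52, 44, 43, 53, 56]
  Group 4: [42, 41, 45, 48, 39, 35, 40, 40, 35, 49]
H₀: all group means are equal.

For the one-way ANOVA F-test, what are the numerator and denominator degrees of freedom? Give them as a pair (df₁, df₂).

degrees of freedom = [3, 33]

k = 4 groups, N = 37 total
df = (k−1, N−k) = (4−1, 37−4) = (3, 33)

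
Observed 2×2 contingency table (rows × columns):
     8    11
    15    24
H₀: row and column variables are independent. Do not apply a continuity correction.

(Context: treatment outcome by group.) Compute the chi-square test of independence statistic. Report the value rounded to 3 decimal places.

test statistic = 0.071

Row totals [19, 39], col totals [23, 35], n=58
χ² = (8−7.53)²/7.53 + (11−11.47)²/11.47 + (15−15.47)²/15.47 + (24−23.53)²/23.53 = 0.0709
df = 1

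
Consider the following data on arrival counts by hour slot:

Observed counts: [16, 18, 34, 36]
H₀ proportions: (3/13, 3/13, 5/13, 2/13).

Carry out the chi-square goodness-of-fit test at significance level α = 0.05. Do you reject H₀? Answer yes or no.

n = 104; E_i = n·p_i = [24.00, 24.00, 40.00, 16.00]
χ² = (16−24.00)²/24.00 + (18−24.00)²/24.00 + (34−40.00)²/40.00 + (36−16.00)²/16.00 = 30.0667
df = 3
p-value (upper-tail) = 0.00000
At α=0.05: p < α → reject H₀

reject H₀: yes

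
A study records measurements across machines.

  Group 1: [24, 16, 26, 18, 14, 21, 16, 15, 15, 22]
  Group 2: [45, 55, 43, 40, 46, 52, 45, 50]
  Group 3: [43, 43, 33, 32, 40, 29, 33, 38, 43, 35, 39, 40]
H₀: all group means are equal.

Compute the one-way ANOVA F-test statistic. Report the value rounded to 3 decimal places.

Group means [18.70, 47.00, 37.33], grand mean 33.700
SSB = Σnᵢ(x̄ᵢ−x̄)² = 3823.533; SSW = ΣΣ(x−x̄ᵢ)² = 588.767
MSB = 3823.533/2 = 1911.7667; MSW = 588.767/27 = 21.8062
F = MSB/MSW = 87.6709
df = (2, 27)

test statistic = 87.671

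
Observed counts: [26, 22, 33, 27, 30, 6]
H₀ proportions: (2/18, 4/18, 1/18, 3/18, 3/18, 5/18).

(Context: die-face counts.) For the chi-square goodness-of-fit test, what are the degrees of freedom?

df = k − 1 = 6 − 1 = 5

degrees of freedom = 5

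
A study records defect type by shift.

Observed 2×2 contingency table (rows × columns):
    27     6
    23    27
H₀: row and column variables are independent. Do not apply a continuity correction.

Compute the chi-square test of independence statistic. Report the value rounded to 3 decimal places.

test statistic = 10.648

Row totals [33, 50], col totals [50, 33], n=83
χ² = (27−19.88)²/19.88 + (6−13.12)²/13.12 + (23−30.12)²/30.12 + (27−19.88)²/19.88 = 10.6484
df = 1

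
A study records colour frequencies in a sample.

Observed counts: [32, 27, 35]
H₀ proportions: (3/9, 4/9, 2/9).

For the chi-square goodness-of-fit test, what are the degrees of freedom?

df = k − 1 = 3 − 1 = 2

degrees of freedom = 2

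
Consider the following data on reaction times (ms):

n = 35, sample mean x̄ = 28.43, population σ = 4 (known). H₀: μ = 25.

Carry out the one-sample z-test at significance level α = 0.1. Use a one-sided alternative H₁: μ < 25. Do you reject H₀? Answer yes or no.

reject H₀: no

SE = σ/√n = 4/√35 = 0.6761
z = (x̄−μ₀)/SE = (28.43−25)/0.6761 = 5.0730
p-value (one-sided, H₁ less) = 1.00000
At α=0.1: p ≥ α → fail to reject H₀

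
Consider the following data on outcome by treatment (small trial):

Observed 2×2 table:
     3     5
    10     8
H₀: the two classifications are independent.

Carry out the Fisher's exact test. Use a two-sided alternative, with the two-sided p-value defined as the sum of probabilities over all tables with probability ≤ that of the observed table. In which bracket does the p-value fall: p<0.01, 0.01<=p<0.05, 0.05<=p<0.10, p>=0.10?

p-value bracket: p>=0.10

Margins: r₁=8, r₂=18, c₁=13, c₂=13, n=26
p_obs = C(8,3)·C(18,10)/C(26,13); sum pmf over tables with pmf ≤ p_obs
p-value (two-sided) = 0.67277
→ bracket: p>=0.10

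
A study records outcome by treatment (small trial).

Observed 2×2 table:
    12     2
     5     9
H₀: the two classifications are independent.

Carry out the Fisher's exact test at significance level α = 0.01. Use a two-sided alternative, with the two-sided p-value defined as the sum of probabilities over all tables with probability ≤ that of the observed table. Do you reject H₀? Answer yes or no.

reject H₀: no

Margins: r₁=14, r₂=14, c₁=17, c₂=11, n=28
p_obs = C(14,12)·C(14,5)/C(28,17); sum pmf over tables with pmf ≤ p_obs
p-value (two-sided) = 0.01831
At α=0.01: p ≥ α → fail to reject H₀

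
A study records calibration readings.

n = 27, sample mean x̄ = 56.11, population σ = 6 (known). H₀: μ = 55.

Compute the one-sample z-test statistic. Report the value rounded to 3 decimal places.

SE = σ/√n = 6/√27 = 1.1547
z = (x̄−μ₀)/SE = (56.11−55)/1.1547 = 0.9613

test statistic = 0.961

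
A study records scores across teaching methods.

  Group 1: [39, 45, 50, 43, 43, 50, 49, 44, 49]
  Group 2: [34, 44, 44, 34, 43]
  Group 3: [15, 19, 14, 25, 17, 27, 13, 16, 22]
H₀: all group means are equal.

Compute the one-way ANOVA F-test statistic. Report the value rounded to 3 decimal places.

test statistic = 81.698

Group means [45.78, 39.80, 18.67], grand mean 33.870
SSB = Σnᵢ(x̄ᵢ−x̄)² = 3532.253; SSW = ΣΣ(x−x̄ᵢ)² = 432.356
MSB = 3532.253/2 = 1766.1266; MSW = 432.356/20 = 21.6178
F = MSB/MSW = 81.6979
df = (2, 20)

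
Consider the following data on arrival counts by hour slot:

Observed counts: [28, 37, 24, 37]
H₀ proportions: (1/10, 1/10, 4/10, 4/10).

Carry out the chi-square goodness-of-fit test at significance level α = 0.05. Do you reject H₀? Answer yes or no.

n = 126; E_i = n·p_i = [12.60, 12.60, 50.40, 50.40]
χ² = (28−12.60)²/12.60 + (37−12.60)²/12.60 + (24−50.40)²/50.40 + (37−50.40)²/50.40 = 83.4643
df = 3
p-value (upper-tail) = 0.00000
At α=0.05: p < α → reject H₀

reject H₀: yes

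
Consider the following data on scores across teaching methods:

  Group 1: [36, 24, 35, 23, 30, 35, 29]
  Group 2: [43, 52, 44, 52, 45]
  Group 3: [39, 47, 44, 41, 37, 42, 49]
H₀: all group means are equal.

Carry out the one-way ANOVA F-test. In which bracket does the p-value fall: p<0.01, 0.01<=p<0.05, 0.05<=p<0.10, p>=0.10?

p-value bracket: p<0.01

Group means [30.29, 47.20, 42.71], grand mean 39.316
SSB = Σnᵢ(x̄ᵢ−x̄)² = 962.448; SSW = ΣΣ(x−x̄ᵢ)² = 359.657
MSB = 962.448/2 = 481.2241; MSW = 359.657/16 = 22.4786
F = MSB/MSW = 21.4081
df = (2, 16)
p-value (upper-tail) = 0.00003
→ bracket: p<0.01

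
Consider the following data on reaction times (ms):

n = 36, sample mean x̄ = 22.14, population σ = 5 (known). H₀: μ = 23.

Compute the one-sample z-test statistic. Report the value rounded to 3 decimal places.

test statistic = -1.032

SE = σ/√n = 5/√36 = 0.8333
z = (x̄−μ₀)/SE = (22.14−23)/0.8333 = -1.0320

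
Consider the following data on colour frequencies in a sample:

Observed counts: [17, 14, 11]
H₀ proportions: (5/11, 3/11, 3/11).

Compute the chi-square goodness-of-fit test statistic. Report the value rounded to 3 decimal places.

test statistic = 0.813

n = 42; E_i = n·p_i = [19.09, 11.45, 11.45]
χ² = (17−19.09)²/19.09 + (14−11.45)²/11.45 + (11−11.45)²/11.45 = 0.8127
df = 2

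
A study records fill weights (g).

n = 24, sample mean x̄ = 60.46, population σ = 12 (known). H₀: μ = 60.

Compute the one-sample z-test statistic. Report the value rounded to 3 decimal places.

test statistic = 0.188

SE = σ/√n = 12/√24 = 2.4495
z = (x̄−μ₀)/SE = (60.46−60)/2.4495 = 0.1878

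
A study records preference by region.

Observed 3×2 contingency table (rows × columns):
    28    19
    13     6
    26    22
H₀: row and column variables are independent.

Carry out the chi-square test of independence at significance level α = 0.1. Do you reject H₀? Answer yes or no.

Row totals [47, 19, 48], col totals [67, 47], n=114
χ² = (28−27.62)²/27.62 + (19−19.38)²/19.38 + (13−11.17)²/11.17 + (6−7.83)²/7.83 + (26−28.21)²/28.21 + (22−19.79)²/19.79 = 1.1627
df = 2
p-value (upper-tail) = 0.55914
At α=0.1: p ≥ α → fail to reject H₀

reject H₀: no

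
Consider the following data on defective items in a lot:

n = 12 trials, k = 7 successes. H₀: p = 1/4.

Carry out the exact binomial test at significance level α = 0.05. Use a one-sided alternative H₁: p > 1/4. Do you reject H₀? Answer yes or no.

reject H₀: yes

Exact binomial: n=12, k=7, p₀=1/4=0.2500
P(X≥7) from Σ C(n,i)·p₀^i·(1−p₀)^(n−i)
p-value (one-sided, H₁ greater) = 0.01425
At α=0.05: p < α → reject H₀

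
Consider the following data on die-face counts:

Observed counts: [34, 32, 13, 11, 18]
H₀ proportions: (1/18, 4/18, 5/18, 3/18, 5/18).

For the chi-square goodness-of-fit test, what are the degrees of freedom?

degrees of freedom = 4

df = k − 1 = 5 − 1 = 4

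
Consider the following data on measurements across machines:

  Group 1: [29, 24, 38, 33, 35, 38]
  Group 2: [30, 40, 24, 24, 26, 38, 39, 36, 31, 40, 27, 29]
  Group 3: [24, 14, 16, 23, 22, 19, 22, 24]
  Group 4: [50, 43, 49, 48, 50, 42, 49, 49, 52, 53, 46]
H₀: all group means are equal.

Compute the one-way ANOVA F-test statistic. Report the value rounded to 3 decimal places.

Group means [32.83, 32.00, 20.50, 48.27], grand mean 34.486
SSB = Σnᵢ(x̄ᵢ−x̄)² = 3746.228; SSW = ΣΣ(x−x̄ᵢ)² = 799.015
MSB = 3746.228/3 = 1248.7427; MSW = 799.015/33 = 24.2126
F = MSB/MSW = 51.5741
df = (3, 33)

test statistic = 51.574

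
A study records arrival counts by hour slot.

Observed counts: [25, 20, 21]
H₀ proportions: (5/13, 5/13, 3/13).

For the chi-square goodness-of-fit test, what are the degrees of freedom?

df = k − 1 = 3 − 1 = 2

degrees of freedom = 2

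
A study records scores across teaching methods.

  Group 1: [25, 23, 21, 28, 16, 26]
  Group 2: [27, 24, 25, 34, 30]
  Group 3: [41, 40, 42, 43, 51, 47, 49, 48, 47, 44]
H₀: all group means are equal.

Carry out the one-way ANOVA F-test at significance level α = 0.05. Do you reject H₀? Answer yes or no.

Group means [23.17, 28.00, 45.20], grand mean 34.810
SSB = Σnᵢ(x̄ᵢ−x̄)² = 2124.805; SSW = ΣΣ(x−x̄ᵢ)² = 280.433
MSB = 2124.805/2 = 1062.4024; MSW = 280.433/18 = 15.5796
F = MSB/MSW = 68.1918
df = (2, 18)
p-value (upper-tail) = 0.00000
At α=0.05: p < α → reject H₀

reject H₀: yes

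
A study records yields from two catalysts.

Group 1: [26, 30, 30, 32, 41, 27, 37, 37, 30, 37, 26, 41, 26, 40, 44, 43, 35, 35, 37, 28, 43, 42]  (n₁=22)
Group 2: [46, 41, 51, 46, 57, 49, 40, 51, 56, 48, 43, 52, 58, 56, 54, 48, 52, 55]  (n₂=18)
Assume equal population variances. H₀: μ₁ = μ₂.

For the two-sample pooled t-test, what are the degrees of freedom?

degrees of freedom = 38

df = n₁ + n₂ − 2 = 22 + 18 − 2 = 38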